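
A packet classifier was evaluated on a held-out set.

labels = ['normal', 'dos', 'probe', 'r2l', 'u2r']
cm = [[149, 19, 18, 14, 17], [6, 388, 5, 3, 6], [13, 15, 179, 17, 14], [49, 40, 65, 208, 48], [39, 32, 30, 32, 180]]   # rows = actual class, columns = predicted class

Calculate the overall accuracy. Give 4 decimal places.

Accuracy = trace / total = (149+388+179+208+180=1104) / 1586 = 1104/1586 = 0.6961

0.6961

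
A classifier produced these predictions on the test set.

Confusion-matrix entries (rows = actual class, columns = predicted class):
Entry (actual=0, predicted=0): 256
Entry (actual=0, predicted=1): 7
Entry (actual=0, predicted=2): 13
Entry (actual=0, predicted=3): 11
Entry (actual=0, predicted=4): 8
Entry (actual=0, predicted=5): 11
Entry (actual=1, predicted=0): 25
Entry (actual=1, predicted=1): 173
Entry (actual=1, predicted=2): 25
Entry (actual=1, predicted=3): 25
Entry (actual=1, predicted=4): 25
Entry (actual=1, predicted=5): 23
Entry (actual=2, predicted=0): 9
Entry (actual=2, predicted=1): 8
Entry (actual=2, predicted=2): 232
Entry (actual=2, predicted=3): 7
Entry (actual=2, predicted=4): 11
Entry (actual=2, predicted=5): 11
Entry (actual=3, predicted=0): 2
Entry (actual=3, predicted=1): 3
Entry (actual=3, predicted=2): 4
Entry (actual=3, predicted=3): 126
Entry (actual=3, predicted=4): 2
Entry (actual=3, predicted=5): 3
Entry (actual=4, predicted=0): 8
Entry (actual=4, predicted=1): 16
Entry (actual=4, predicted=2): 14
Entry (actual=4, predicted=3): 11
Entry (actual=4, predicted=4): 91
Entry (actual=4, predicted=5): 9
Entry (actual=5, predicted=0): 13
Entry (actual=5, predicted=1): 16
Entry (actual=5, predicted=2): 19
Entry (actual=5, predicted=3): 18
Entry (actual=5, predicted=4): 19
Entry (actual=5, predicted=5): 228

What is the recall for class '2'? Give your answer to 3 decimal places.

recall = TP/(TP+FN).
2: TP=232, FN=9+8+7+11+11=46 → 232/278 = 0.8345

0.835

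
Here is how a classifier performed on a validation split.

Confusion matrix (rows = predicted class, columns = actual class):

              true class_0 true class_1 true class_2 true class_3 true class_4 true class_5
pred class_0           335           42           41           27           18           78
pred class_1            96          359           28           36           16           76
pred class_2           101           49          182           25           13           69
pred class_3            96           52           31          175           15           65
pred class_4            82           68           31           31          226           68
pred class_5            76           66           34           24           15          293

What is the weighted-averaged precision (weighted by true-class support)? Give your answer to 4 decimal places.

0.5404

Per-class precision (TP/(TP+FP)):
  class_0: TP=335, FP=42+41+27+18+78=206 → 335/541 = 0.61922
  class_1: TP=359, FP=96+28+36+16+76=252 → 359/611 = 0.58756
  class_2: TP=182, FP=101+49+25+13+69=257 → 182/439 = 0.41458
  class_3: TP=175, FP=96+52+31+15+65=259 → 175/434 = 0.40323
  class_4: TP=226, FP=82+68+31+31+68=280 → 226/506 = 0.44664
  class_5: TP=293, FP=76+66+34+24+15=215 → 293/508 = 0.57677
Weighted-precision = Σ (supportᵢ/N)·precisionᵢ with N=3039: (786/3039)·0.61922 + (636/3039)·0.58756 + (347/3039)·0.41458 + (318/3039)·0.40323 + (303/3039)·0.44664 + (649/3039)·0.57677 = 0.5404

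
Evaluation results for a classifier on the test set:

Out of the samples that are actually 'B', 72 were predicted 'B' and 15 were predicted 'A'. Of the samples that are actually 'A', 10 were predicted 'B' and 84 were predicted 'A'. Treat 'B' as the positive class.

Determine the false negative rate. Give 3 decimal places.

0.172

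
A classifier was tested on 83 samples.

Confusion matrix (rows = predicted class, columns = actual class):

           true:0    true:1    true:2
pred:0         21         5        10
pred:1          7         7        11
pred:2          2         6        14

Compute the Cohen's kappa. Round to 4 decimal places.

0.2584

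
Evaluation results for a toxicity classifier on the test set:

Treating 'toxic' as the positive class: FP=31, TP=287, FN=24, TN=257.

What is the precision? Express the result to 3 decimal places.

Precision = TP/(TP+FP) = 287/(287+31) = 287/318 = 0.903

0.903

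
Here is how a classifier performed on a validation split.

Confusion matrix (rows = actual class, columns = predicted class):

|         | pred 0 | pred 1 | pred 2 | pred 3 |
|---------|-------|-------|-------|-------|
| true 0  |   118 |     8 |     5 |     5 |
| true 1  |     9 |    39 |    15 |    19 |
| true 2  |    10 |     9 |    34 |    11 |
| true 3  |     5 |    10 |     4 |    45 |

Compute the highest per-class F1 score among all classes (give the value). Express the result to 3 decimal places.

0.849

Per-class F1 score (2·TP/(2·TP+FP+FN)):
  0: TP=118, FP=9+10+5=24, FN=8+5+5=18 → 236/278 = 0.8489
  1: TP=39, FP=8+9+10=27, FN=9+15+19=43 → 78/148 = 0.5270
  2: TP=34, FP=5+15+4=24, FN=10+9+11=30 → 68/122 = 0.5574
  3: TP=45, FP=5+19+11=35, FN=5+10+4=19 → 90/144 = 0.6250
Highest is class '0' with F1 score = 0.849.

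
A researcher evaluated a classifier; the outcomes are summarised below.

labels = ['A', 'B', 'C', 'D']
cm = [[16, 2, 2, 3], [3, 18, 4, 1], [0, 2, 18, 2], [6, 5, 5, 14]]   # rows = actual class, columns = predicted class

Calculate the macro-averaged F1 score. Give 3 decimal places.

Per-class F1 score (2·TP/(2·TP+FP+FN)):
  A: TP=16, FP=3+0+6=9, FN=2+2+3=7 → 32/48 = 0.6667
  B: TP=18, FP=2+2+5=9, FN=3+4+1=8 → 36/53 = 0.6792
  C: TP=18, FP=2+4+5=11, FN=0+2+2=4 → 36/51 = 0.7059
  D: TP=14, FP=3+1+2=6, FN=6+5+5=16 → 28/50 = 0.5600
Macro-F1 score = mean = (0.6667 + 0.6792 + 0.7059 + 0.5600) / 4 = 0.653

0.653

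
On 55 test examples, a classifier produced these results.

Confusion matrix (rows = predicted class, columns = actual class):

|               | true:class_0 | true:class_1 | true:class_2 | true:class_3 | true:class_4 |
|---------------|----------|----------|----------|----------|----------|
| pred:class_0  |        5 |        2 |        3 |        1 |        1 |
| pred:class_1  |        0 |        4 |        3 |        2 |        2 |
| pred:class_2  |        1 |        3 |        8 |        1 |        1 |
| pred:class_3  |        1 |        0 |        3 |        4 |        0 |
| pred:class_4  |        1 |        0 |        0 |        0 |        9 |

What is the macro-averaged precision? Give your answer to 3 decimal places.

0.550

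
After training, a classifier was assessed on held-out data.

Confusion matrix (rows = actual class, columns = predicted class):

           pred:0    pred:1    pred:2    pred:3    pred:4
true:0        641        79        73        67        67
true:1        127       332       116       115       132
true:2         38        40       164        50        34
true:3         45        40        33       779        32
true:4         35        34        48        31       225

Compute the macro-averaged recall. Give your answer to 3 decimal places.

Per-class recall (TP/(TP+FN)):
  0: TP=641, FN=79+73+67+67=286 → 641/927 = 0.6915
  1: TP=332, FN=127+116+115+132=490 → 332/822 = 0.4039
  2: TP=164, FN=38+40+50+34=162 → 164/326 = 0.5031
  3: TP=779, FN=45+40+33+32=150 → 779/929 = 0.8385
  4: TP=225, FN=35+34+48+31=148 → 225/373 = 0.6032
Macro-recall = mean = (0.6915 + 0.4039 + 0.5031 + 0.8385 + 0.6032) / 5 = 0.608

0.608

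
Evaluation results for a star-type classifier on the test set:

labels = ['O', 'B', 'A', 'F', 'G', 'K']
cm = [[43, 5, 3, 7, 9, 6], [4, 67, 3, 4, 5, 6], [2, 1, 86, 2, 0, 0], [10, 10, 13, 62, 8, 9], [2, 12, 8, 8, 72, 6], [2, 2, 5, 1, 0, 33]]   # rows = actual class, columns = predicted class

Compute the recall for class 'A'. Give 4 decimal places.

0.9451

recall = TP/(TP+FN).
A: TP=86, FN=2+1+2+0+0=5 → 86/91 = 0.94505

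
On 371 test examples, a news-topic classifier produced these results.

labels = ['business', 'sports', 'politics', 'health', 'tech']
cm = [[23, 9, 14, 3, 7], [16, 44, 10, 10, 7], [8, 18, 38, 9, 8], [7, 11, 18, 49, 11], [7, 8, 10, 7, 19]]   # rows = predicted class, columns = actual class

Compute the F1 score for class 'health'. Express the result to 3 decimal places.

0.563

Take TP from the diagonal, FP from the rest of the 'health' prediction marginal, FN from the rest of the 'health' actual marginal.
F1 score = 2·TP/(2·TP+FP+FN).
health: TP=49, FP=7+11+18+11=47, FN=3+10+9+7=29 → 98/174 = 0.5632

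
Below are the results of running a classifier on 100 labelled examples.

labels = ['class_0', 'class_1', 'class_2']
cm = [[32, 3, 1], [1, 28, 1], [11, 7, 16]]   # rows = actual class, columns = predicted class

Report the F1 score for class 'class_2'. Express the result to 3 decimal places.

0.615

Treat 'class_2' as positive and all other classes as negative.
F1 score = 2·TP/(2·TP+FP+FN).
class_2: TP=16, FP=1+1=2, FN=11+7=18 → 32/52 = 0.6154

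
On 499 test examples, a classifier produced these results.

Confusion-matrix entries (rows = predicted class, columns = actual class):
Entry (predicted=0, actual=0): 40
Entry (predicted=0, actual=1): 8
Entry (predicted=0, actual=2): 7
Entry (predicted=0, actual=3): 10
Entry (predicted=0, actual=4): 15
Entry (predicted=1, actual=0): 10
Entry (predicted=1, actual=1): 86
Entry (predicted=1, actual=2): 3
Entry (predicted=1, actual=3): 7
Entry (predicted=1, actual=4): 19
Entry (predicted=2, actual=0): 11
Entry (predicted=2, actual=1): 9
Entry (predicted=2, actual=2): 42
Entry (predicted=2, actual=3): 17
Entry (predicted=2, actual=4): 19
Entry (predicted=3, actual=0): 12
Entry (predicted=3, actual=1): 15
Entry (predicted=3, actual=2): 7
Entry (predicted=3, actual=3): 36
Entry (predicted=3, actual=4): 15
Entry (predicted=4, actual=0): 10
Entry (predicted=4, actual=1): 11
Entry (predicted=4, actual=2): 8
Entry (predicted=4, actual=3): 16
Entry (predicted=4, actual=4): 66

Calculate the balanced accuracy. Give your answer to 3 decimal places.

Balanced accuracy = mean of per-class recall.
  0: recall = 40/83 = 0.4819
  1: recall = 86/129 = 0.6667
  2: recall = 42/67 = 0.6269
  3: recall = 36/86 = 0.4186
  4: recall = 66/134 = 0.4925
Mean = (0.4819 + 0.6667 + 0.6269 + 0.4186 + 0.4925) / 5 = 0.537

0.537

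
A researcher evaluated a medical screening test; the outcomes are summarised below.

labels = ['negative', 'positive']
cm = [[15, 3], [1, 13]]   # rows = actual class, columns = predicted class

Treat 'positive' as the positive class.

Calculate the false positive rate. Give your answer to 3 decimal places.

0.167

FPR = FP/(FP+TN) = 3/(3+15) = 0.167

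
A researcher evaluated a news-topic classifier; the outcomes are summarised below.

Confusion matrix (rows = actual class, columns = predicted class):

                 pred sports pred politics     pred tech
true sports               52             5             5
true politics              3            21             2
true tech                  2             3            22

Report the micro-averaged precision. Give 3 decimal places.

0.826

Micro-averaging pools counts across classes: ΣTP=95, ΣFP=20, ΣFN=20.
Micro-precision = TP/(TP+FP) on pooled counts = 0.826 (equals overall accuracy in single-label multiclass).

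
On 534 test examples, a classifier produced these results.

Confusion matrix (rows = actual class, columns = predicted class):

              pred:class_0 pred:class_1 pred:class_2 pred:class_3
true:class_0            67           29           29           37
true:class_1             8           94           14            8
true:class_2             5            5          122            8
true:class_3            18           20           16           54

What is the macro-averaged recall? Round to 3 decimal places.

0.636

Per-class recall (TP/(TP+FN)):
  class_0: TP=67, FN=29+29+37=95 → 67/162 = 0.4136
  class_1: TP=94, FN=8+14+8=30 → 94/124 = 0.7581
  class_2: TP=122, FN=5+5+8=18 → 122/140 = 0.8714
  class_3: TP=54, FN=18+20+16=54 → 54/108 = 0.5000
Macro-recall = mean = (0.4136 + 0.7581 + 0.8714 + 0.5000) / 4 = 0.636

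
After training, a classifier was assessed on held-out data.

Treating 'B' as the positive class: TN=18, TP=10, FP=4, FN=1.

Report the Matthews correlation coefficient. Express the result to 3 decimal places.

MCC = (TP·TN − FP·FN) / √((TP+FP)(TP+FN)(TN+FP)(TN+FN))
Numerator = 10·18 − 4·1 = 176
Denominator = √(14·11·22·19) = √64372 = 253.7164
MCC = 176 / 253.7164 = 0.694

0.694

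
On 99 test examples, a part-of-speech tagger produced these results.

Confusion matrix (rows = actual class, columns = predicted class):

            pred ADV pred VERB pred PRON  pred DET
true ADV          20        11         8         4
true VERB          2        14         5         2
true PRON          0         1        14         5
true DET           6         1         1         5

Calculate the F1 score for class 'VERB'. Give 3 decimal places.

One-vs-rest for 'VERB': TP = diagonal; FP = other classes predicted 'VERB'; FN = 'VERB' predicted as other.
F1 score = 2·TP/(2·TP+FP+FN).
VERB: TP=14, FP=11+1+1=13, FN=2+5+2=9 → 28/50 = 0.5600

0.560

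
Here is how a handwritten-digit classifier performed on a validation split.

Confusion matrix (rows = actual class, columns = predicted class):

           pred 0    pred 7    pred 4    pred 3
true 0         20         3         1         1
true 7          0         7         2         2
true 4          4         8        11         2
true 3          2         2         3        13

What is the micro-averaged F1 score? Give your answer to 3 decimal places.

Micro-averaging pools counts across classes: ΣTP=51, ΣFP=30, ΣFN=30.
Micro-F1 score = 2·TP/(2·TP+FP+FN) on pooled counts = 0.630 (equals overall accuracy in single-label multiclass).

0.630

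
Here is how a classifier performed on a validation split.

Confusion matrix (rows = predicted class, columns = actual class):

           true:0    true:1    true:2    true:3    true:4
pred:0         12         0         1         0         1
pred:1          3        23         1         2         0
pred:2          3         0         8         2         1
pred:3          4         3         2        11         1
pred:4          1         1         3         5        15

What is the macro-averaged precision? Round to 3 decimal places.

0.669

Per-class precision (TP/(TP+FP)):
  0: TP=12, FP=0+1+0+1=2 → 12/14 = 0.8571
  1: TP=23, FP=3+1+2+0=6 → 23/29 = 0.7931
  2: TP=8, FP=3+0+2+1=6 → 8/14 = 0.5714
  3: TP=11, FP=4+3+2+1=10 → 11/21 = 0.5238
  4: TP=15, FP=1+1+3+5=10 → 15/25 = 0.6000
Macro-precision = mean = (0.8571 + 0.7931 + 0.5714 + 0.5238 + 0.6000) / 5 = 0.669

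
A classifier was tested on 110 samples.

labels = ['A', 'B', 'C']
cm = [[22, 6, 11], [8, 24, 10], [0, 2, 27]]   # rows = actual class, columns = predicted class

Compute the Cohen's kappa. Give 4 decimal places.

Observed agreement pₒ = trace/N = 73/110 = 0.66364
Expected agreement pₑ = Σ (rowᵢ·colᵢ)/N² = (39·30 + 42·32 + 29·48)/110² = 0.32281
κ = (pₒ − pₑ)/(1 − pₑ) = (0.66364 − 0.32281)/(1 − 0.32281) = 0.5033

0.5033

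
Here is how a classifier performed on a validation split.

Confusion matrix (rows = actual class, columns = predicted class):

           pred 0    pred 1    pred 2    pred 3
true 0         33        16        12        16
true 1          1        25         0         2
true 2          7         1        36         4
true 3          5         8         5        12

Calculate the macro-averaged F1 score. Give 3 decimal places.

Per-class F1 score (2·TP/(2·TP+FP+FN)):
  0: TP=33, FP=1+7+5=13, FN=16+12+16=44 → 66/123 = 0.5366
  1: TP=25, FP=16+1+8=25, FN=1+0+2=3 → 50/78 = 0.6410
  2: TP=36, FP=12+0+5=17, FN=7+1+4=12 → 72/101 = 0.7129
  3: TP=12, FP=16+2+4=22, FN=5+8+5=18 → 24/64 = 0.3750
Macro-F1 score = mean = (0.5366 + 0.6410 + 0.7129 + 0.3750) / 4 = 0.566

0.566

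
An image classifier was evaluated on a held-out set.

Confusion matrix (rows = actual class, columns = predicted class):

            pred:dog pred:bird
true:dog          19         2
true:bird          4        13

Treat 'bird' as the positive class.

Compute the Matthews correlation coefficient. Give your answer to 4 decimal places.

0.6810

MCC = (TP·TN − FP·FN) / √((TP+FP)(TP+FN)(TN+FP)(TN+FN))
Numerator = 13·19 − 2·4 = 239
Denominator = √(15·17·21·23) = √123165 = 350.9487
MCC = 239 / 350.9487 = 0.6810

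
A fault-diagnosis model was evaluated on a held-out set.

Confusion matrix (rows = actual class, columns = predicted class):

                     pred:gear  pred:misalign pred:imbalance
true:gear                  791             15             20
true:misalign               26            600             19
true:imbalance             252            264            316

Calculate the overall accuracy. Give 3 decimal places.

0.741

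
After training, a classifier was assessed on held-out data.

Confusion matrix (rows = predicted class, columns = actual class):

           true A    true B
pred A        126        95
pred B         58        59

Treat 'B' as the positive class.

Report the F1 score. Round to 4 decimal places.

Precision = TP/(TP+FP) = 59/117 = 0.5043
Recall = TP/(TP+FN) = 59/154 = 0.3831
F1 = 2·TP/(2·TP+FP+FN) = 118/271 = 0.4354

0.4354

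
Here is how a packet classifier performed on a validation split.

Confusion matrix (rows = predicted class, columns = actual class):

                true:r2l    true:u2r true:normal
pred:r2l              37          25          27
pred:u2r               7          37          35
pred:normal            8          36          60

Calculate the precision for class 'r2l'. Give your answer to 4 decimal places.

0.4157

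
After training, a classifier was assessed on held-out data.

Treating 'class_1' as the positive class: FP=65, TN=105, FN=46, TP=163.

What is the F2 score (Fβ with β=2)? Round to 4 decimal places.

Fβ = (1+β²)·TP / ((1+β²)·TP + β²·FN + FP), with β²=4
= 5·163 / (5·163 + 4·46 + 65) = 0.7660

0.7660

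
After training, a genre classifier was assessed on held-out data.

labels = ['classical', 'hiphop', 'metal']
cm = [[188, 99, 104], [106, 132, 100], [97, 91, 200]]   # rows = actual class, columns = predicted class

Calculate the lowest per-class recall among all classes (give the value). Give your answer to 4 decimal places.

0.3905

Per-class recall (TP/(TP+FN)):
  classical: TP=188, FN=99+104=203 → 188/391 = 0.48082
  hiphop: TP=132, FN=106+100=206 → 132/338 = 0.39053
  metal: TP=200, FN=97+91=188 → 200/388 = 0.51546
Lowest is class 'hiphop' with recall = 0.3905.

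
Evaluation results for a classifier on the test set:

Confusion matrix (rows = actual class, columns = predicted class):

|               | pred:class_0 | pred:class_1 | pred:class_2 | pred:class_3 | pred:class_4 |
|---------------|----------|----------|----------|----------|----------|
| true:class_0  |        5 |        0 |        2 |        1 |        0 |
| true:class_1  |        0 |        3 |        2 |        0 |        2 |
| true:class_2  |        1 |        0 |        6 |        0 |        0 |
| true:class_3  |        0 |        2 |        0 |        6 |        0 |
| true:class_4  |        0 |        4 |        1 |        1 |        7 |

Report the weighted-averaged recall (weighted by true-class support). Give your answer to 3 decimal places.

0.628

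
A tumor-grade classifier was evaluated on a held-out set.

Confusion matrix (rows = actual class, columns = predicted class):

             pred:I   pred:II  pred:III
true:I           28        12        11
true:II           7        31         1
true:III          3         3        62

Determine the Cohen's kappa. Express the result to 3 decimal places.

Observed agreement pₒ = trace/N = 121/158 = 0.7658
Expected agreement pₑ = Σ (rowᵢ·colᵢ)/N² = (51·38 + 39·46 + 68·74)/158² = 0.3511
κ = (pₒ − pₑ)/(1 − pₑ) = (0.7658 − 0.3511)/(1 − 0.3511) = 0.639

0.639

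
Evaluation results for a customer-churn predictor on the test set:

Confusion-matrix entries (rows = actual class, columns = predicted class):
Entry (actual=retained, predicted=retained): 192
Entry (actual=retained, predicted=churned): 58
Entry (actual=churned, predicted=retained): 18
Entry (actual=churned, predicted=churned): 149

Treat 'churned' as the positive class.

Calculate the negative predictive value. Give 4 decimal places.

NPV = TN/(TN+FN) = 192/(192+18) = 0.9143

0.9143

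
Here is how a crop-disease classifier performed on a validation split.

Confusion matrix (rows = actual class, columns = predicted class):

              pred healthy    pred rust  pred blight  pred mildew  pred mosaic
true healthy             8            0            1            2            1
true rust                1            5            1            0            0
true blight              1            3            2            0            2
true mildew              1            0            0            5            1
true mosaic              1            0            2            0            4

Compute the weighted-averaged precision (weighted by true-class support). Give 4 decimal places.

0.5742

Per-class precision (TP/(TP+FP)):
  healthy: TP=8, FP=1+1+1+1=4 → 8/12 = 0.66667
  rust: TP=5, FP=0+3+0+0=3 → 5/8 = 0.62500
  blight: TP=2, FP=1+1+0+2=4 → 2/6 = 0.33333
  mildew: TP=5, FP=2+0+0+0=2 → 5/7 = 0.71429
  mosaic: TP=4, FP=1+0+2+1=4 → 4/8 = 0.50000
Weighted-precision = Σ (supportᵢ/N)·precisionᵢ with N=41: (12/41)·0.66667 + (7/41)·0.62500 + (8/41)·0.33333 + (7/41)·0.71429 + (7/41)·0.50000 = 0.5742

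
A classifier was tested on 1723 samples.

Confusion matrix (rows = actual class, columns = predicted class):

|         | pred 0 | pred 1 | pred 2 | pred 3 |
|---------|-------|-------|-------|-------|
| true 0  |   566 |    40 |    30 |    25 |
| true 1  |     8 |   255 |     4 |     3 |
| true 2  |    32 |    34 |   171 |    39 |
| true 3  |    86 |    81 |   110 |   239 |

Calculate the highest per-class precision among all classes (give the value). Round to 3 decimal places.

Per-class precision (TP/(TP+FP)):
  0: TP=566, FP=8+32+86=126 → 566/692 = 0.8179
  1: TP=255, FP=40+34+81=155 → 255/410 = 0.6220
  2: TP=171, FP=30+4+110=144 → 171/315 = 0.5429
  3: TP=239, FP=25+3+39=67 → 239/306 = 0.7810
Highest is class '0' with precision = 0.818.

0.818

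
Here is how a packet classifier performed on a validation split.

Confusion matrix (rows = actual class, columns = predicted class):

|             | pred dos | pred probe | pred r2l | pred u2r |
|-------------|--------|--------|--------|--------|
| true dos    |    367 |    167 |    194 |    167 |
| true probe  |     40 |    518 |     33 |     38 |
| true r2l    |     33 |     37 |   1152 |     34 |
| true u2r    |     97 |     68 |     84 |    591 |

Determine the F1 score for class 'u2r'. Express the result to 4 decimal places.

0.7078

Take TP from the diagonal, FP from the rest of the 'u2r' prediction marginal, FN from the rest of the 'u2r' actual marginal.
F1 score = 2·TP/(2·TP+FP+FN).
u2r: TP=591, FP=167+38+34=239, FN=97+68+84=249 → 1182/1670 = 0.70778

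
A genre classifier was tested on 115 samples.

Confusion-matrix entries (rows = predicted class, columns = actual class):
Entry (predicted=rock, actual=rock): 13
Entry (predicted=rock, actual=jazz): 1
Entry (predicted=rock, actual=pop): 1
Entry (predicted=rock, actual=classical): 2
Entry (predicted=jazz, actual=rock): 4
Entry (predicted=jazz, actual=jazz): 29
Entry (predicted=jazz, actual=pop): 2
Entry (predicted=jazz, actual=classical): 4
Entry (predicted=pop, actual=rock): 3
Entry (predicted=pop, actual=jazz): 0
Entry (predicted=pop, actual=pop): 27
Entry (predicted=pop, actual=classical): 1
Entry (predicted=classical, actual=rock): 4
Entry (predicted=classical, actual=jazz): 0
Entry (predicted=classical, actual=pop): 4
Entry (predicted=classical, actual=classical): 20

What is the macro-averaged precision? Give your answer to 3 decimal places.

Per-class precision (TP/(TP+FP)):
  rock: TP=13, FP=1+1+2=4 → 13/17 = 0.7647
  jazz: TP=29, FP=4+2+4=10 → 29/39 = 0.7436
  pop: TP=27, FP=3+0+1=4 → 27/31 = 0.8710
  classical: TP=20, FP=4+0+4=8 → 20/28 = 0.7143
Macro-precision = mean = (0.7647 + 0.7436 + 0.8710 + 0.7143) / 4 = 0.773

0.773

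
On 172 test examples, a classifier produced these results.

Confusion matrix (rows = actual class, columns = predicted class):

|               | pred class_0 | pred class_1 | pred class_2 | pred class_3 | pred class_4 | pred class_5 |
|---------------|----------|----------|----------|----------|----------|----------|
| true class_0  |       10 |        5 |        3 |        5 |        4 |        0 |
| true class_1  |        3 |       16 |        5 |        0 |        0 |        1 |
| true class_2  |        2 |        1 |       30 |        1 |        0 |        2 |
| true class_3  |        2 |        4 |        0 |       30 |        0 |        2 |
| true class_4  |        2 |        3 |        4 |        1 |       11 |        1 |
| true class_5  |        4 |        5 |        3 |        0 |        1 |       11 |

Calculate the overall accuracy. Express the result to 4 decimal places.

0.6279

Accuracy = trace / total = (10+16+30+30+11+11=108) / 172 = 108/172 = 0.6279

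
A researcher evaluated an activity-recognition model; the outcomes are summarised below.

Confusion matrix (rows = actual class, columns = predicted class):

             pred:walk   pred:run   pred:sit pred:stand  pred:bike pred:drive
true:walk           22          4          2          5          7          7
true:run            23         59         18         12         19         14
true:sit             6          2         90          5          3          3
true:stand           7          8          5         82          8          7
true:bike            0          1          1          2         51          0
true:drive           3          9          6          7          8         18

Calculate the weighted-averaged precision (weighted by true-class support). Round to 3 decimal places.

0.636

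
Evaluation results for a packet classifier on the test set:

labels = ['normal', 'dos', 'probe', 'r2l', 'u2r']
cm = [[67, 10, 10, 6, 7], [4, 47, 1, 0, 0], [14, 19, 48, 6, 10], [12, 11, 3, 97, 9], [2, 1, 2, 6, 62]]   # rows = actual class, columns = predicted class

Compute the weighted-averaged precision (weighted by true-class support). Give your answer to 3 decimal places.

0.729

Per-class precision (TP/(TP+FP)):
  normal: TP=67, FP=4+14+12+2=32 → 67/99 = 0.6768
  dos: TP=47, FP=10+19+11+1=41 → 47/88 = 0.5341
  probe: TP=48, FP=10+1+3+2=16 → 48/64 = 0.7500
  r2l: TP=97, FP=6+0+6+6=18 → 97/115 = 0.8435
  u2r: TP=62, FP=7+0+10+9=26 → 62/88 = 0.7045
Weighted-precision = Σ (supportᵢ/N)·precisionᵢ with N=454: (100/454)·0.6768 + (52/454)·0.5341 + (97/454)·0.7500 + (132/454)·0.8435 + (73/454)·0.7045 = 0.729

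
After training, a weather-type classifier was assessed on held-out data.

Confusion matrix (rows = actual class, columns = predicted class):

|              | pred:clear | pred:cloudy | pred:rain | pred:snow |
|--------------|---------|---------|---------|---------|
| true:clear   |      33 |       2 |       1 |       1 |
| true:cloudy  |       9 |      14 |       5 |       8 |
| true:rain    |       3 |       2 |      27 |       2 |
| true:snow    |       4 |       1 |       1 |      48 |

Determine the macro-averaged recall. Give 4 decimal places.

Per-class recall (TP/(TP+FN)):
  clear: TP=33, FN=2+1+1=4 → 33/37 = 0.89189
  cloudy: TP=14, FN=9+5+8=22 → 14/36 = 0.38889
  rain: TP=27, FN=3+2+2=7 → 27/34 = 0.79412
  snow: TP=48, FN=4+1+1=6 → 48/54 = 0.88889
Macro-recall = mean = (0.89189 + 0.38889 + 0.79412 + 0.88889) / 4 = 0.7409

0.7409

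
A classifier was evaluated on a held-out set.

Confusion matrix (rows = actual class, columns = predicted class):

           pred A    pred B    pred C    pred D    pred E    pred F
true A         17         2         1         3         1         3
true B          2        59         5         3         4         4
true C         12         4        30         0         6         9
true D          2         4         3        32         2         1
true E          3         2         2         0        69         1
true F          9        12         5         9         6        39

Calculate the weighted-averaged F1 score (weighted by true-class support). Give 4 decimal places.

0.6684

Per-class F1 score (2·TP/(2·TP+FP+FN)):
  A: TP=17, FP=2+12+2+3+9=28, FN=2+1+3+1+3=10 → 34/72 = 0.47222
  B: TP=59, FP=2+4+4+2+12=24, FN=2+5+3+4+4=18 → 118/160 = 0.73750
  C: TP=30, FP=1+5+3+2+5=16, FN=12+4+0+6+9=31 → 60/107 = 0.56075
  D: TP=32, FP=3+3+0+0+9=15, FN=2+4+3+2+1=12 → 64/91 = 0.70330
  E: TP=69, FP=1+4+6+2+6=19, FN=3+2+2+0+1=8 → 138/165 = 0.83636
  F: TP=39, FP=3+4+9+1+1=18, FN=9+12+5+9+6=41 → 78/137 = 0.56934
Weighted-F1 score = Σ (supportᵢ/N)·F1 scoreᵢ with N=366: (27/366)·0.47222 + (77/366)·0.73750 + (61/366)·0.56075 + (44/366)·0.70330 + (77/366)·0.83636 + (80/366)·0.56934 = 0.6684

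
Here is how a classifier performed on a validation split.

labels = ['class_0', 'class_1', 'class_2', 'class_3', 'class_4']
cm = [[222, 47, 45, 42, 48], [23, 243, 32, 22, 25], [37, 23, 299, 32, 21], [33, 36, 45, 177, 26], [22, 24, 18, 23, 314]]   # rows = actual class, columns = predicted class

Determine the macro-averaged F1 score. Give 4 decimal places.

Per-class F1 score (2·TP/(2·TP+FP+FN)):
  class_0: TP=222, FP=23+37+33+22=115, FN=47+45+42+48=182 → 444/741 = 0.59919
  class_1: TP=243, FP=47+23+36+24=130, FN=23+32+22+25=102 → 486/718 = 0.67688
  class_2: TP=299, FP=45+32+45+18=140, FN=37+23+32+21=113 → 598/851 = 0.70270
  class_3: TP=177, FP=42+22+32+23=119, FN=33+36+45+26=140 → 354/613 = 0.57749
  class_4: TP=314, FP=48+25+21+26=120, FN=22+24+18+23=87 → 628/835 = 0.75210
Macro-F1 score = mean = (0.59919 + 0.67688 + 0.70270 + 0.57749 + 0.75210) / 5 = 0.6617

0.6617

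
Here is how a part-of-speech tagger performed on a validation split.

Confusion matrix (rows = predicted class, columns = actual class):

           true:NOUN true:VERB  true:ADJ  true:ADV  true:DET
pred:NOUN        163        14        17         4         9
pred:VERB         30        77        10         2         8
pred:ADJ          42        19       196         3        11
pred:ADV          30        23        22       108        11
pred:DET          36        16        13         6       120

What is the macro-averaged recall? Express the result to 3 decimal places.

0.690

Per-class recall (TP/(TP+FN)):
  NOUN: TP=163, FN=30+42+30+36=138 → 163/301 = 0.5415
  VERB: TP=77, FN=14+19+23+16=72 → 77/149 = 0.5168
  ADJ: TP=196, FN=17+10+22+13=62 → 196/258 = 0.7597
  ADV: TP=108, FN=4+2+3+6=15 → 108/123 = 0.8780
  DET: TP=120, FN=9+8+11+11=39 → 120/159 = 0.7547
Macro-recall = mean = (0.5415 + 0.5168 + 0.7597 + 0.8780 + 0.7547) / 5 = 0.690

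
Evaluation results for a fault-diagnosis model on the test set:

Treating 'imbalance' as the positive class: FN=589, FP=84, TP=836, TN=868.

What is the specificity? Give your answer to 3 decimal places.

0.912

Specificity = TN/(TN+FP) = 868/(868+84) = 0.912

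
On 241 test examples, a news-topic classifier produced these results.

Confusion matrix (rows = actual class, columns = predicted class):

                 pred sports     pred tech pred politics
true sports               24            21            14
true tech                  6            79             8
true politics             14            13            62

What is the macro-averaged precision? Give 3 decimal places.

0.661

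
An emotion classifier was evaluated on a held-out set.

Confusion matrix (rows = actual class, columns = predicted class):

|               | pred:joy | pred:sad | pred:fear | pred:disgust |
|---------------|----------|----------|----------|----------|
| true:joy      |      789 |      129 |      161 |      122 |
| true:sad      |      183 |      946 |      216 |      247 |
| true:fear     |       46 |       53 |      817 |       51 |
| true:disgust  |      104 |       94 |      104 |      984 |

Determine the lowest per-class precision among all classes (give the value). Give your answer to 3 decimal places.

0.629

Per-class precision (TP/(TP+FP)):
  joy: TP=789, FP=183+46+104=333 → 789/1122 = 0.7032
  sad: TP=946, FP=129+53+94=276 → 946/1222 = 0.7741
  fear: TP=817, FP=161+216+104=481 → 817/1298 = 0.6294
  disgust: TP=984, FP=122+247+51=420 → 984/1404 = 0.7009
Lowest is class 'fear' with precision = 0.629.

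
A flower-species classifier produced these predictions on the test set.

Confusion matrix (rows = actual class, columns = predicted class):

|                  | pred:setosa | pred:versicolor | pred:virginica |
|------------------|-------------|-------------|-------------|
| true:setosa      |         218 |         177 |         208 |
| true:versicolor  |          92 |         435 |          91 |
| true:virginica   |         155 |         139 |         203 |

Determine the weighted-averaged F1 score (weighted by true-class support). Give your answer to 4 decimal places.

0.4895

Per-class F1 score (2·TP/(2·TP+FP+FN)):
  setosa: TP=218, FP=92+155=247, FN=177+208=385 → 436/1068 = 0.40824
  versicolor: TP=435, FP=177+139=316, FN=92+91=183 → 870/1369 = 0.63550
  virginica: TP=203, FP=208+91=299, FN=155+139=294 → 406/999 = 0.40641
Weighted-F1 score = Σ (supportᵢ/N)·F1 scoreᵢ with N=1718: (603/1718)·0.40824 + (618/1718)·0.63550 + (497/1718)·0.40641 = 0.4895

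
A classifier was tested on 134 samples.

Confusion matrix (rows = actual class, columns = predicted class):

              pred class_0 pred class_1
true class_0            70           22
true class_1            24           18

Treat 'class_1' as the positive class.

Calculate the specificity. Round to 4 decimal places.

Specificity = TN/(TN+FP) = 70/(70+22) = 0.7609

0.7609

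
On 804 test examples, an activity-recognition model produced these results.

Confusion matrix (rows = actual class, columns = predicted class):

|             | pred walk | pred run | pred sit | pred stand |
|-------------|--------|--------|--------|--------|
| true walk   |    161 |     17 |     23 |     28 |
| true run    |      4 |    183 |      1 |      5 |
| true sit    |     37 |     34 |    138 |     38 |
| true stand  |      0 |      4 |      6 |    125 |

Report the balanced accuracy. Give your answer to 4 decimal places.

Balanced accuracy = mean of per-class recall.
  walk: recall = 161/229 = 0.70306
  run: recall = 183/193 = 0.94819
  sit: recall = 138/247 = 0.55870
  stand: recall = 125/135 = 0.92593
Mean = (0.70306 + 0.94819 + 0.55870 + 0.92593) / 4 = 0.7840

0.7840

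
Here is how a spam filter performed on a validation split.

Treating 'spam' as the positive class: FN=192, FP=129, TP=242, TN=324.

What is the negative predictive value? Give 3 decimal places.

0.628

NPV = TN/(TN+FN) = 324/(324+192) = 0.628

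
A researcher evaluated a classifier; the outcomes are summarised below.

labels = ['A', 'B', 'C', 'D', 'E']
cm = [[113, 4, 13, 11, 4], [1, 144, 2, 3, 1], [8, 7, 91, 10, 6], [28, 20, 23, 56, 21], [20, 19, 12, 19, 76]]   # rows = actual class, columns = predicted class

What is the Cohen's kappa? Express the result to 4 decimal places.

0.5925

Observed agreement pₒ = trace/N = 480/712 = 0.67416
Expected agreement pₑ = Σ (rowᵢ·colᵢ)/N² = (145·170 + 151·194 + 122·141 + 148·99 + 146·108)/712² = 0.20035
κ = (pₒ − pₑ)/(1 − pₑ) = (0.67416 − 0.20035)/(1 − 0.20035) = 0.5925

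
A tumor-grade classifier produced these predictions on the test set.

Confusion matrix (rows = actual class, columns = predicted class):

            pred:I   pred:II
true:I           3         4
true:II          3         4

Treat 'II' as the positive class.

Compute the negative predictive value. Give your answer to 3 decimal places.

0.500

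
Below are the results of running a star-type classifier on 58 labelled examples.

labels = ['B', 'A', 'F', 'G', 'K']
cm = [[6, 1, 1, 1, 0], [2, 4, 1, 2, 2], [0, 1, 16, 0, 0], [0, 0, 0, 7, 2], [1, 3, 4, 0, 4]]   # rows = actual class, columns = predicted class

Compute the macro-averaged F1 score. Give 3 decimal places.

Per-class F1 score (2·TP/(2·TP+FP+FN)):
  B: TP=6, FP=2+0+0+1=3, FN=1+1+1+0=3 → 12/18 = 0.6667
  A: TP=4, FP=1+1+0+3=5, FN=2+1+2+2=7 → 8/20 = 0.4000
  F: TP=16, FP=1+1+0+4=6, FN=0+1+0+0=1 → 32/39 = 0.8205
  G: TP=7, FP=1+2+0+0=3, FN=0+0+0+2=2 → 14/19 = 0.7368
  K: TP=4, FP=0+2+0+2=4, FN=1+3+4+0=8 → 8/20 = 0.4000
Macro-F1 score = mean = (0.6667 + 0.4000 + 0.8205 + 0.7368 + 0.4000) / 5 = 0.605

0.605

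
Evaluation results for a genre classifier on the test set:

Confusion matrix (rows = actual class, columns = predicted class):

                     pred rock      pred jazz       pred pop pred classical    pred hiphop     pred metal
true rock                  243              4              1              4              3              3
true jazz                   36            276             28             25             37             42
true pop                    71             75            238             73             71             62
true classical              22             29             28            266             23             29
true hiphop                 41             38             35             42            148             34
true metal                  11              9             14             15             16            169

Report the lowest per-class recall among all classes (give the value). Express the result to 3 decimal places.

0.403

Per-class recall (TP/(TP+FN)):
  rock: TP=243, FN=4+1+4+3+3=15 → 243/258 = 0.9419
  jazz: TP=276, FN=36+28+25+37+42=168 → 276/444 = 0.6216
  pop: TP=238, FN=71+75+73+71+62=352 → 238/590 = 0.4034
  classical: TP=266, FN=22+29+28+23+29=131 → 266/397 = 0.6700
  hiphop: TP=148, FN=41+38+35+42+34=190 → 148/338 = 0.4379
  metal: TP=169, FN=11+9+14+15+16=65 → 169/234 = 0.7222
Lowest is class 'pop' with recall = 0.403.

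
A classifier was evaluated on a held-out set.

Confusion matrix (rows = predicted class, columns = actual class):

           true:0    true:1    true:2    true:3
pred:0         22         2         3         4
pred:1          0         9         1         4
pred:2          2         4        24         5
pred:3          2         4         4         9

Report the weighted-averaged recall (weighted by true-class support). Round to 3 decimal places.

0.646

Per-class recall (TP/(TP+FN)):
  0: TP=22, FN=0+2+2=4 → 22/26 = 0.8462
  1: TP=9, FN=2+4+4=10 → 9/19 = 0.4737
  2: TP=24, FN=3+1+4=8 → 24/32 = 0.7500
  3: TP=9, FN=4+4+5=13 → 9/22 = 0.4091
Weighted-recall = Σ (supportᵢ/N)·recallᵢ with N=99: (26/99)·0.8462 + (19/99)·0.4737 + (32/99)·0.7500 + (22/99)·0.4091 = 0.646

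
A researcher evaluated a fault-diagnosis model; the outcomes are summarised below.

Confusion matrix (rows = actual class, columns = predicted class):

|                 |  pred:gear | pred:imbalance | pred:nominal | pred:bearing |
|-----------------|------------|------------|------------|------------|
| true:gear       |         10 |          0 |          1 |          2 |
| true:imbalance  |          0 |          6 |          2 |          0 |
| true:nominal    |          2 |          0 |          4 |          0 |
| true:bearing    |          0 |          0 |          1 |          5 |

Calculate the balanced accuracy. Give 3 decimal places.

0.755

Balanced accuracy = mean of per-class recall.
  gear: recall = 10/13 = 0.7692
  imbalance: recall = 6/8 = 0.7500
  nominal: recall = 4/6 = 0.6667
  bearing: recall = 5/6 = 0.8333
Mean = (0.7692 + 0.7500 + 0.6667 + 0.8333) / 4 = 0.755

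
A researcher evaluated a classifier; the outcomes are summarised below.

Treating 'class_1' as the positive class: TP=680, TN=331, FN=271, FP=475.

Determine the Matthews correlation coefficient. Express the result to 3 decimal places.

MCC = (TP·TN − FP·FN) / √((TP+FP)(TP+FN)(TN+FP)(TN+FN))
Numerator = 680·331 − 475·271 = 96355
Denominator = √(1155·951·806·602) = √532959286860 = 730040.6063
MCC = 96355 / 730040.6063 = 0.132

0.132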